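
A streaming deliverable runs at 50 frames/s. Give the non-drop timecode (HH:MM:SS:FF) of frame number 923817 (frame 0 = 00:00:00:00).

923817 ÷ 50 = 18476 full seconds, remainder 17 frames.
18476 s = 5 h 7 min 56 s.
Timecode: 05:07:56:17.

05:07:56:17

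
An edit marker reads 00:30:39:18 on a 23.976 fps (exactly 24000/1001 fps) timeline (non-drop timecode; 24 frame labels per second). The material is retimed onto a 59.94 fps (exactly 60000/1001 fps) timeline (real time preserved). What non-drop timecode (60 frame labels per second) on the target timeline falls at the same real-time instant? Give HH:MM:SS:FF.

Source frame index: (0×3600 + 30×60 + 39) × 24 + 18 = 44154.
Real time: 44154 / (24000/1001) = 7366359/4000 s.
Target frame: (7366359/4000) × (60000/1001) = 110385.
At 60 labels/s: frame 110385 → 00:30:39:45.

00:30:39:45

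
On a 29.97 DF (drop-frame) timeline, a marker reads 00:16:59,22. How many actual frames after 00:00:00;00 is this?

Complete 10-minute blocks: 1, each 17982 frames → 17982.
Remaining 6 whole minutes in the current block: 1800 + 5 × 1798 = 10790 frames.
Within the current minute: 59 × 30 + 22 − 2 = 1790 (labels ;00/;01 skipped at this minute). Total = 17982 + 10790 + 1790 = 30562.

30562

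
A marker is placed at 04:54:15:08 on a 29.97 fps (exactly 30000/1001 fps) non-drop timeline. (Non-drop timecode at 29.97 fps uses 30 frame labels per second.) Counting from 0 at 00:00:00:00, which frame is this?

frame 529658

Total seconds to the label: (4 × 3600 + 54 × 60 + 15) = 17655.
Frame index = 17655 × 30 + 8 = 529658.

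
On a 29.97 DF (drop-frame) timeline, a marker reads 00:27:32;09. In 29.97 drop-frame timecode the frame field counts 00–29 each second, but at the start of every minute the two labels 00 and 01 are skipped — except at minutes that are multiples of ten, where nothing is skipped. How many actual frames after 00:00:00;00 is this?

Complete 10-minute blocks: 2, each 17982 frames → 35964.
Remaining 7 whole minutes in the current block: 1800 + 6 × 1798 = 12588 frames.
Within the current minute: 32 × 30 + 9 − 2 = 967 (labels ;00/;01 skipped at this minute). Total = 35964 + 12588 + 967 = 49519.

49519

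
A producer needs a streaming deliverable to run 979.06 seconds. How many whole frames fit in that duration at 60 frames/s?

58743 frames

Frames = 979.06 × 60 = 293718/5 ≈ 58743.6000.
Complete frames: 58743.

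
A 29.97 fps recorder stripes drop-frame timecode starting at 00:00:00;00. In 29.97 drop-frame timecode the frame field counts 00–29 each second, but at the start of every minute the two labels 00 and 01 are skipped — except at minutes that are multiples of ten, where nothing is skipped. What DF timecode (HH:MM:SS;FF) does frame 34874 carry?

00:19:23;20

Ten DF minutes hold 17982 frames, so frame 34874 lies in block 1 (frames 17982–35963) with 16892 frames into that block.
The block's first minute is 1800 frames and the rest 1798 each; 16892 frames reaches minute 9, so 1 × 18 + 9 × 2 = 36 labels have been skipped so far.
Adding those back, label number 34874 + 36 = 34910 at 30 labels/s is 1163 s + 20 f = 0 h 19 min 23 s frame 20, i.e. 00:19:23;20.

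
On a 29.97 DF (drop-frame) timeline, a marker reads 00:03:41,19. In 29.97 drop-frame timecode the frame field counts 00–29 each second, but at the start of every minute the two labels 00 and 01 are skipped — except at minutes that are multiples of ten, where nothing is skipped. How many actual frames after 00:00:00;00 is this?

Complete 10-minute blocks: 0, each 17982 frames → 0.
Remaining 3 whole minutes in the current block: 1800 + 2 × 1798 = 5396 frames.
Within the current minute: 41 × 30 + 19 − 2 = 1247 (labels ;00/;01 skipped at this minute). Total = 0 + 5396 + 1247 = 6643.

6643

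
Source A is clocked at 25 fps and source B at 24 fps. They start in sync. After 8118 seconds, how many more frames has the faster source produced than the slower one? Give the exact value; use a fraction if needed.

A emits 25 × 8118 = 202950 frames; B emits 24 × 8118 = 194832.
Difference = 8118 frames; B is behind A.

8118 frames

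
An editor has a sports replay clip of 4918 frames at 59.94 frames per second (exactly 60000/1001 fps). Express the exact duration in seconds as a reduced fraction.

2461459/30000 seconds

Running time = 4918 ÷ (60000/1001) = 4918 × 1001/60000 = 2461459/30000 s.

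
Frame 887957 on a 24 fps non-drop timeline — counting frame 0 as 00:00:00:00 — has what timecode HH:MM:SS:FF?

887957 ÷ 24 = 36998 full seconds, remainder 5 frames.
36998 s = 10 h 16 min 38 s.
Timecode: 10:16:38:05.

10:16:38:05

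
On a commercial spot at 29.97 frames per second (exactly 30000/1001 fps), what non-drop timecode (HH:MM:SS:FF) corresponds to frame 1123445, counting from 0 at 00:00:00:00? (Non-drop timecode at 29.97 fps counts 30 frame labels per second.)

10:24:08:05

1123445 ÷ 30 = 37448 full seconds, remainder 5 frames.
37448 s = 10 h 24 min 8 s.
Timecode: 10:24:08:05.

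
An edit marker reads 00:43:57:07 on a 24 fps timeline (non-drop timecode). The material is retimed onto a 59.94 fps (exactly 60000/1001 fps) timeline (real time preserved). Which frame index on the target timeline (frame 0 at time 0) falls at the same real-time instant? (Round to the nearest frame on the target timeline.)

Source frame index: (0×3600 + 43×60 + 57) × 24 + 7 = 63295.
Real time: 63295 / (24) = 63295/24 s.
Target frame: (63295/24) × (60000/1001) = 158237500/1001 ≈ 158079.421 → 158079.

frame 158079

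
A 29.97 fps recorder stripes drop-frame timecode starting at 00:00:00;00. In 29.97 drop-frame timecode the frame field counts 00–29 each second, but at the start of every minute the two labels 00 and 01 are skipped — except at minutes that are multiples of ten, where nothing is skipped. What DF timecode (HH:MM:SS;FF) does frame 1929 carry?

Ten DF minutes hold 17982 frames, so frame 1929 lies in block 0 (frames 0–17981) with 1929 frames into that block.
The block's first minute is 1800 frames and the rest 1798 each; 1929 frames reaches minute 1, so 0 × 18 + 1 × 2 = 2 labels have been skipped so far.
Adding those back, label number 1929 + 2 = 1931 at 30 labels/s is 64 s + 11 f = 0 h 1 min 4 s frame 11, i.e. 00:01:04;11.

00:01:04;11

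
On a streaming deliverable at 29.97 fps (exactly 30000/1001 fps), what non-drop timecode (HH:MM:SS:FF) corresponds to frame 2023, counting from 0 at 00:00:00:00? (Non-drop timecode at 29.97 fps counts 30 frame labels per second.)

00:01:07:13

2023 ÷ 30 = 67 full seconds, remainder 13 frames.
67 s = 0 h 1 min 7 s.
Timecode: 00:01:07:13.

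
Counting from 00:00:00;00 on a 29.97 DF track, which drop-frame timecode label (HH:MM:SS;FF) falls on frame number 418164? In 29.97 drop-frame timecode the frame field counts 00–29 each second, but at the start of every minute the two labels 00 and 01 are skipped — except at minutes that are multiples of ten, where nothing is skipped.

Each 10-minute DF block holds 10 × 60 × 30 − 9 × 2 = 17982 frames. 418164 ÷ 17982 → 23 full blocks, remainder 4578.
Within the partial block the first minute is 1800 frames and each further minute 1798, so 2 further minute boundaries passed. Total skipped labels = 18 × 23 + 2 × 2 = 418.
Non-drop label index = 418164 + 418 = 418582; at 30 labels/s that is 03:52:32:22, i.e. DF 03:52:32;22.

03:52:32;22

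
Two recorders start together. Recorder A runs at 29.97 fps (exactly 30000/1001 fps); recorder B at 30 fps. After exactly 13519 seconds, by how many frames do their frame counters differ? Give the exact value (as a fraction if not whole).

A emits 30000/1001 × 13519 = 36870000/91 frames; B emits 30 × 13519 = 405570.
Difference = 36870/91 frames (≈ 405.1648); B is ahead of A.

36870/91 frames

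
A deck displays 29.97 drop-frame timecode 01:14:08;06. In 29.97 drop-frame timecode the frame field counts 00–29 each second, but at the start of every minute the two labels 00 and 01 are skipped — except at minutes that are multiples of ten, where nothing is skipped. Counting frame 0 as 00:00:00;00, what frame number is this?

133312

Complete 10-minute blocks: 7, each 17982 frames → 125874.
Remaining 4 whole minutes in the current block: 1800 + 3 × 1798 = 7194 frames.
Within the current minute: 8 × 30 + 6 − 2 = 244 (labels ;00/;01 skipped at this minute). Total = 125874 + 7194 + 244 = 133312.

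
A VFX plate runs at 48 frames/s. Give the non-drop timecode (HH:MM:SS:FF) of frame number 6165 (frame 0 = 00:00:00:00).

00:02:08:21

6165 ÷ 48 = 128 full seconds, remainder 21 frames.
128 s = 0 h 2 min 8 s.
Timecode: 00:02:08:21.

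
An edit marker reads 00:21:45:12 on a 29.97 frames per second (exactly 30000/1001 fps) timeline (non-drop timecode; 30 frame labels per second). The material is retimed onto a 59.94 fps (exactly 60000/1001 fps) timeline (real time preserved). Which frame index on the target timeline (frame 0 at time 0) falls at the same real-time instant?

Source frame index: (0×3600 + 21×60 + 45) × 30 + 12 = 39162.
Real time: 39162 / (30000/1001) = 6533527/5000 s.
Target frame: (6533527/5000) × (60000/1001) = 78324.

frame 78324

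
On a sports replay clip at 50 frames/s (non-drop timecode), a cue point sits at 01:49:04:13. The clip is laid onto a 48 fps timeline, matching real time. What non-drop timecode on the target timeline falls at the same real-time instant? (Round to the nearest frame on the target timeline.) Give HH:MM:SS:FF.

01:49:04:12

Source frame index: (1×3600 + 49×60 + 4) × 50 + 13 = 327213.
Real time: 327213 / (50) = 327213/50 s.
Target frame: (327213/50) × (48) = 7853112/25 ≈ 314124.480 → 314124.
At 48 labels/s: frame 314124 → 01:49:04:12.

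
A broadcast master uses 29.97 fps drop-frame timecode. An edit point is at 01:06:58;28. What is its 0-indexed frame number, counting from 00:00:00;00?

Complete 10-minute blocks: 6, each 17982 frames → 107892.
Remaining 6 whole minutes in the current block: 1800 + 5 × 1798 = 10790 frames.
Within the current minute: 58 × 30 + 28 − 2 = 1766 (labels ;00/;01 skipped at this minute). Total = 107892 + 10790 + 1766 = 120448.

120448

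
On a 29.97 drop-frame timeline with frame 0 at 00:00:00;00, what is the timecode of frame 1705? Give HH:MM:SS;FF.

Each 10-minute DF block holds 10 × 60 × 30 − 9 × 2 = 17982 frames. 1705 ÷ 17982 → 0 full blocks, remainder 1705.
Within the partial block the first minute is 1800 frames and each further minute 1798, so 0 further minute boundaries passed. Total skipped labels = 18 × 0 + 2 × 0 = 0.
Non-drop label index = 1705 + 0 = 1705; at 30 labels/s that is 00:00:56:25, i.e. DF 00:00:56;25.

00:00:56;25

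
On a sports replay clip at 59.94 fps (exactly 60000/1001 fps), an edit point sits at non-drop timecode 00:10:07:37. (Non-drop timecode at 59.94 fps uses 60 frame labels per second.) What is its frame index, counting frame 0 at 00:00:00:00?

frame 36457

Total seconds to the label: (0 × 3600 + 10 × 60 + 7) = 607.
Frame index = 607 × 60 + 37 = 36457.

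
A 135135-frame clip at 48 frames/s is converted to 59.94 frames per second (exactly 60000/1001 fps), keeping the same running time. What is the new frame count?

Target frames = source frames × (target rate / source rate) = 135135 × (60000/1001)/(48) = 135135 × 1250/1001 = 168750.

168750 frames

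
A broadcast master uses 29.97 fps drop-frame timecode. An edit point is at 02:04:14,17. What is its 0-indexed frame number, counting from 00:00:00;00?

As if non-drop at 30 labels/s: (2 × 3600 + 4 × 60 + 14) × 30 + 17 = 223637.
Minute boundaries passed: 124; those not divisible by 10: 124 − 12 = 112; dropped labels = 2 × 112 = 224.
Actual frame index = 223637 − 224 = 223413.

223413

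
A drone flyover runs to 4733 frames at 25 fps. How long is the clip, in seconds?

Running time = 4733 / (25) = 189.32 s.

189.32 seconds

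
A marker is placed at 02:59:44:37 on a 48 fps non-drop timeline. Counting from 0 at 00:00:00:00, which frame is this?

Total seconds to the label: (2 × 3600 + 59 × 60 + 44) = 10784.
Frame index = 10784 × 48 + 37 = 517669.

517669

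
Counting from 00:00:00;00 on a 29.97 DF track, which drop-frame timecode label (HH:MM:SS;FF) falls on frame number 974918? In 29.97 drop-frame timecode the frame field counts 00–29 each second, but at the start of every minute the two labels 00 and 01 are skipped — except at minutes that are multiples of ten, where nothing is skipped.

Ten DF minutes hold 17982 frames, so frame 974918 lies in block 54 (frames 971028–989009) with 3890 frames into that block.
The block's first minute is 1800 frames and the rest 1798 each; 3890 frames reaches minute 2, so 54 × 18 + 2 × 2 = 976 labels have been skipped so far.
Adding those back, label number 974918 + 976 = 975894 at 30 labels/s is 32529 s + 24 f = 9 h 2 min 9 s frame 24, i.e. 09:02:09;24.

09:02:09;24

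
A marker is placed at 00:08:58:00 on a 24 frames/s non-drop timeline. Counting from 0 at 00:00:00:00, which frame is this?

Total seconds to the label: (0 × 3600 + 8 × 60 + 58) = 538.
Frame index = 538 × 24 + 0 = 12912.

12912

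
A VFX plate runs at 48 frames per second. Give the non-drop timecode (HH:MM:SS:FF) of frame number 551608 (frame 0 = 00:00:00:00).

551608 ÷ 48 = 11491 full seconds, remainder 40 frames.
11491 s = 3 h 11 min 31 s.
Timecode: 03:11:31:40.

03:11:31:40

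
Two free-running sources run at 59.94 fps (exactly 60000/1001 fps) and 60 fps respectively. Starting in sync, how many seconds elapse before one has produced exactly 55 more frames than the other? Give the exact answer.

The gap grows by |60 − 60000/1001| = 60/1001 frames per second.
Time for a 55-frame gap: 55 ÷ (60/1001) = 11011/12 s.

11011/12 seconds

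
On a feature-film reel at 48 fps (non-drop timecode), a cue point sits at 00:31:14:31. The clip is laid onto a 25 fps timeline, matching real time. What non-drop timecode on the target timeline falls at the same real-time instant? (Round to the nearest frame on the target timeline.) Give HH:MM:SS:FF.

Source frame index: (0×3600 + 31×60 + 14) × 48 + 31 = 89983.
Real time: 89983 / (48) = 89983/48 s.
Target frame: (89983/48) × (25) = 2249575/48 ≈ 46866.146 → 46866.
At 25 labels/s: frame 46866 → 00:31:14:16.

00:31:14:16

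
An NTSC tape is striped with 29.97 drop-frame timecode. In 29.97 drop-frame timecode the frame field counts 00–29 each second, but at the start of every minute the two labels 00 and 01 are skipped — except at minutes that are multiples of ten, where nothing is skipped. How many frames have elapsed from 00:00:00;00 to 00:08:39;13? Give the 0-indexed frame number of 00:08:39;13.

15567

Complete 10-minute blocks: 0, each 17982 frames → 0.
Remaining 8 whole minutes in the current block: 1800 + 7 × 1798 = 14386 frames.
Within the current minute: 39 × 30 + 13 − 2 = 1181 (labels ;00/;01 skipped at this minute). Total = 0 + 14386 + 1181 = 15567.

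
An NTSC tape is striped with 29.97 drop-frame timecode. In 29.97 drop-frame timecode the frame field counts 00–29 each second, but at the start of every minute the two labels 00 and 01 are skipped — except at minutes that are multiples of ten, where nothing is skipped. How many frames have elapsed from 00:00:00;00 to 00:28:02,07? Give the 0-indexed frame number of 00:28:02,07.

50415

Complete 10-minute blocks: 2, each 17982 frames → 35964.
Remaining 8 whole minutes in the current block: 1800 + 7 × 1798 = 14386 frames.
Within the current minute: 2 × 30 + 7 − 2 = 65 (labels ;00/;01 skipped at this minute). Total = 35964 + 14386 + 65 = 50415.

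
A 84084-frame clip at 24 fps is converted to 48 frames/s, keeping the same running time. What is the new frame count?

168168 frames

Target frames = source frames × (target rate / source rate) = 84084 × (48)/(24) = 84084 × 2 = 168168.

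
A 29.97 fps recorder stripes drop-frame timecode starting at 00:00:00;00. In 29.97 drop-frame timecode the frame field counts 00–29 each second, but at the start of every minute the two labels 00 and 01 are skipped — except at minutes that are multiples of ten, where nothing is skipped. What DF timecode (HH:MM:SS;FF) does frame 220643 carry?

02:02:42;03

Each 10-minute DF block holds 10 × 60 × 30 − 9 × 2 = 17982 frames. 220643 ÷ 17982 → 12 full blocks, remainder 4859.
Within the partial block the first minute is 1800 frames and each further minute 1798, so 2 further minute boundaries passed. Total skipped labels = 18 × 12 + 2 × 2 = 220.
Non-drop label index = 220643 + 220 = 220863; at 30 labels/s that is 02:02:42:03, i.e. DF 02:02:42;03.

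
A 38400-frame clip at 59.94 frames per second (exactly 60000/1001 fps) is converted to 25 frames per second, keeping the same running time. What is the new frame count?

16016 frames

Target frames = source frames × (target rate / source rate) = 38400 × (25)/(60000/1001) = 38400 × 1001/2400 = 16016.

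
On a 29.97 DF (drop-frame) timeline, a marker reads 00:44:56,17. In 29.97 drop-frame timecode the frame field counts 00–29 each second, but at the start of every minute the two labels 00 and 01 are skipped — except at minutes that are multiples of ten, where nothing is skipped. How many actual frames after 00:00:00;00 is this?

80817

As if non-drop at 30 labels/s: (0 × 3600 + 44 × 60 + 56) × 30 + 17 = 80897.
Minute boundaries passed: 44; those not divisible by 10: 44 − 4 = 40; dropped labels = 2 × 40 = 80.
Actual frame index = 80897 − 80 = 80817.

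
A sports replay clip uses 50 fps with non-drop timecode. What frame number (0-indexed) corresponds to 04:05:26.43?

Total seconds to the label: (4 × 3600 + 5 × 60 + 26) = 14726.
Frame index = 14726 × 50 + 43 = 736343.

frame 736343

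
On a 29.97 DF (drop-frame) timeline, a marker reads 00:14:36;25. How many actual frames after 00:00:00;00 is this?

26279

As if non-drop at 30 labels/s: (0 × 3600 + 14 × 60 + 36) × 30 + 25 = 26305.
Minute boundaries passed: 14; those not divisible by 10: 14 − 1 = 13; dropped labels = 2 × 13 = 26.
Actual frame index = 26305 − 26 = 26279.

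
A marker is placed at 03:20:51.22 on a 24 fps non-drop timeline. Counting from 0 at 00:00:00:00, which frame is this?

frame 289246

Total seconds to the label: (3 × 3600 + 20 × 60 + 51) = 12051.
Frame index = 12051 × 24 + 22 = 289246.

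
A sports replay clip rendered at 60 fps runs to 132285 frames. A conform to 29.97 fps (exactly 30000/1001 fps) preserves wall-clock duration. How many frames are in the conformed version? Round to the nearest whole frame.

66076 frames

Frames at target rate = 132285 × (30000/1001) / (60) = 66142500/1001 ≈ 66076.424.
Nearest whole frame: 66076.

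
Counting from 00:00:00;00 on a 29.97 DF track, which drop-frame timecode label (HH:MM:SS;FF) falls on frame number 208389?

01:55:53;07

Ten DF minutes hold 17982 frames, so frame 208389 lies in block 11 (frames 197802–215783) with 10587 frames into that block.
The block's first minute is 1800 frames and the rest 1798 each; 10587 frames reaches minute 5, so 11 × 18 + 5 × 2 = 208 labels have been skipped so far.
Adding those back, label number 208389 + 208 = 208597 at 30 labels/s is 6953 s + 7 f = 1 h 55 min 53 s frame 7, i.e. 01:55:53;07.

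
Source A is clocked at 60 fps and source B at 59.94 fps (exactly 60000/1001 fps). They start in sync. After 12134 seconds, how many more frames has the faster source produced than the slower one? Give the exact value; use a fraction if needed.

728040/1001 frames

A emits 60 × 12134 = 728040 frames; B emits 60000/1001 × 12134 = 728040000/1001.
Difference = 728040/1001 frames (≈ 727.3127); B is behind A.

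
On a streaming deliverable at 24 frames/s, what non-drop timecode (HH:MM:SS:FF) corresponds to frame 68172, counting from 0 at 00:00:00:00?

68172 ÷ 24 = 2840 full seconds, remainder 12 frames.
2840 s = 0 h 47 min 20 s.
Timecode: 00:47:20:12.

00:47:20:12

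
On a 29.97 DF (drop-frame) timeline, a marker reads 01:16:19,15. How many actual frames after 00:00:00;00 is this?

137247

As if non-drop at 30 labels/s: (1 × 3600 + 16 × 60 + 19) × 30 + 15 = 137385.
Minute boundaries passed: 76; those not divisible by 10: 76 − 7 = 69; dropped labels = 2 × 69 = 138.
Actual frame index = 137385 − 138 = 137247.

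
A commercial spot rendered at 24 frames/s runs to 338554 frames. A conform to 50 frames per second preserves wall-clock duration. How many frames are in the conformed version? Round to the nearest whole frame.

Frames at target rate = 338554 × (50) / (24) = 4231925/6 ≈ 705320.833.
Nearest whole frame: 705321.

705321 frames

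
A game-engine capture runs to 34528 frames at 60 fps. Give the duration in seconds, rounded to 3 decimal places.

Running time = 34528 × 1/60 = 8632/15 s ≈ 575.467 s.

575.467 seconds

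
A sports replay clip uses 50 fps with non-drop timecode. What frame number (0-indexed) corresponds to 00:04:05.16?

12266

Total seconds to the label: (0 × 3600 + 4 × 60 + 5) = 245.
Frame index = 245 × 50 + 16 = 12266.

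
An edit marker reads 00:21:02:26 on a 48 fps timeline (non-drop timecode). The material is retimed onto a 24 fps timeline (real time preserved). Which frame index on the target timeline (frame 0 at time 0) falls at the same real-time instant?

frame 30301

Source frame index: (0×3600 + 21×60 + 2) × 48 + 26 = 60602.
Real time: 60602 / (48) = 30301/24 s.
Target frame: (30301/24) × (24) = 30301.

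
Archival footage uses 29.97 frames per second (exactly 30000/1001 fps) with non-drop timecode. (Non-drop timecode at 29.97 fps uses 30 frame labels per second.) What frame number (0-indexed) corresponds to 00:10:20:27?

18627

Total seconds to the label: (0 × 3600 + 10 × 60 + 20) = 620.
Frame index = 620 × 30 + 27 = 18627.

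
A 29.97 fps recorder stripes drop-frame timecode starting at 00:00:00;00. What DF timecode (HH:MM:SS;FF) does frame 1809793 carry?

Ten DF minutes hold 17982 frames, so frame 1809793 lies in block 100 (frames 1798200–1816181) with 11593 frames into that block.
The block's first minute is 1800 frames and the rest 1798 each; 11593 frames reaches minute 6, so 100 × 18 + 6 × 2 = 1812 labels have been skipped so far.
Adding those back, label number 1809793 + 1812 = 1811605 at 30 labels/s is 60386 s + 25 f = 16 h 46 min 26 s frame 25, i.e. 16:46:26;25.

16:46:26;25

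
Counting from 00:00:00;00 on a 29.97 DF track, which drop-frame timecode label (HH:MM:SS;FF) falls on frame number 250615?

02:19:22;07

Ten DF minutes hold 17982 frames, so frame 250615 lies in block 13 (frames 233766–251747) with 16849 frames into that block.
The block's first minute is 1800 frames and the rest 1798 each; 16849 frames reaches minute 9, so 13 × 18 + 9 × 2 = 252 labels have been skipped so far.
Adding those back, label number 250615 + 252 = 250867 at 30 labels/s is 8362 s + 7 f = 2 h 19 min 22 s frame 7, i.e. 02:19:22;07.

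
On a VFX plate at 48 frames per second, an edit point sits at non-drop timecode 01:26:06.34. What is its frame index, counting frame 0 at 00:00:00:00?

Total seconds to the label: (1 × 3600 + 26 × 60 + 6) = 5166.
Frame index = 5166 × 48 + 34 = 248002.

248002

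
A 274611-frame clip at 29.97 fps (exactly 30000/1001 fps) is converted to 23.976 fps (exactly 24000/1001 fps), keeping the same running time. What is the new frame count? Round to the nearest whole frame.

Frames at target rate = 274611 × (24000/1001) / (30000/1001) = 1098444/5 ≈ 219688.800.
Nearest whole frame: 219689.

219689 frames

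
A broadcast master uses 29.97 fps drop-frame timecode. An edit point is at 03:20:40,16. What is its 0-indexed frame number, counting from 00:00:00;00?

360856

Complete 10-minute blocks: 20, each 17982 frames → 359640.
Remaining 0 whole minutes in the current block: 0 frames.
Within the current minute: 40 × 30 + 16 = 1216. Total = 359640 + 0 + 1216 = 360856.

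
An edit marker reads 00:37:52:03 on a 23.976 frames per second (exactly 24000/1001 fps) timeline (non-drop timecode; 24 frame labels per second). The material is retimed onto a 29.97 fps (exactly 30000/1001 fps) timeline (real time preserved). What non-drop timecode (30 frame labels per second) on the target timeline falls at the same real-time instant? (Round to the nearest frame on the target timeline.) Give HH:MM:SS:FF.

00:37:52:04

Source frame index: (0×3600 + 37×60 + 52) × 24 + 3 = 54531.
Real time: 54531 / (24000/1001) = 18195177/8000 s.
Target frame: (18195177/8000) × (30000/1001) = 272655/4 ≈ 68163.750 → 68164.
At 30 labels/s: frame 68164 → 00:37:52:04.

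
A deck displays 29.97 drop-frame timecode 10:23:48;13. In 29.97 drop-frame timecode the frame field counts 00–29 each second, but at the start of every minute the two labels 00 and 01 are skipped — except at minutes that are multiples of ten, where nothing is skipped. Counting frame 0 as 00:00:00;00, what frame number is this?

1121731

As if non-drop at 30 labels/s: (10 × 3600 + 23 × 60 + 48) × 30 + 13 = 1122853.
Minute boundaries passed: 623; those not divisible by 10: 623 − 62 = 561; dropped labels = 2 × 561 = 1122.
Actual frame index = 1122853 − 1122 = 1121731.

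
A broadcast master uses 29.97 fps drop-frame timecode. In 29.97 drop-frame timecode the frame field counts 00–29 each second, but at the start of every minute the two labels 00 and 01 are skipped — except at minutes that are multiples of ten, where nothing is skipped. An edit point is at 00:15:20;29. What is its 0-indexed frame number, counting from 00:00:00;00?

27601

Complete 10-minute blocks: 1, each 17982 frames → 17982.
Remaining 5 whole minutes in the current block: 1800 + 4 × 1798 = 8992 frames.
Within the current minute: 20 × 30 + 29 − 2 = 627 (labels ;00/;01 skipped at this minute). Total = 17982 + 8992 + 627 = 27601.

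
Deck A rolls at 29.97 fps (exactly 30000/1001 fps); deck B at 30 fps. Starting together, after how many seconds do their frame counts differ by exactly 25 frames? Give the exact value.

5005/6 seconds

The gap grows by |30 − 30000/1001| = 30/1001 frames per second.
Time for a 25-frame gap: 25 ÷ (30/1001) = 5005/6 s.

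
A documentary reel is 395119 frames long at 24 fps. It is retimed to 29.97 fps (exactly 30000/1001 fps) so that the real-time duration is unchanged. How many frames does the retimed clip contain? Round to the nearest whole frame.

Frames at target rate = 395119 × (30000/1001) / (24) = 493898750/1001 ≈ 493405.345.
Nearest whole frame: 493405.

493405 frames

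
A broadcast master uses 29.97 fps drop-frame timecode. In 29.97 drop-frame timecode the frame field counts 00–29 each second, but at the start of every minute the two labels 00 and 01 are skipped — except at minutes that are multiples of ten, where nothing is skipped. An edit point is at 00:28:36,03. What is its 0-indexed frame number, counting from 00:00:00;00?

51431

As if non-drop at 30 labels/s: (0 × 3600 + 28 × 60 + 36) × 30 + 3 = 51483.
Minute boundaries passed: 28; those not divisible by 10: 28 − 2 = 26; dropped labels = 2 × 26 = 52.
Actual frame index = 51483 − 52 = 51431.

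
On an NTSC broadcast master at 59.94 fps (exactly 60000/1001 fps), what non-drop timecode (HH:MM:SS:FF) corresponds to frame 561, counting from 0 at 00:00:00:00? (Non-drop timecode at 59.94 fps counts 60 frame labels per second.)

561 ÷ 60 = 9 full seconds, remainder 21 frames.
9 s = 0 h 0 min 9 s.
Timecode: 00:00:09:21.

00:00:09:21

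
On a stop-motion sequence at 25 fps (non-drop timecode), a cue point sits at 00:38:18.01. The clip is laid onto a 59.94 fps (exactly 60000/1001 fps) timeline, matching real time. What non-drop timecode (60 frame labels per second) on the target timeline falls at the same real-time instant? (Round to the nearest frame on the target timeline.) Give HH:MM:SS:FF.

Source frame index: (0×3600 + 38×60 + 18) × 25 + 1 = 57451.
Real time: 57451 / (25) = 57451/25 s.
Target frame: (57451/25) × (60000/1001) = 137882400/1001 ≈ 137744.655 → 137745.
At 60 labels/s: frame 137745 → 00:38:15:45.

00:38:15:45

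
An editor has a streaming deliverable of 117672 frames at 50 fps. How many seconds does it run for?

Running time = 117672 / (50) = 2353.44 s.

2353.44 seconds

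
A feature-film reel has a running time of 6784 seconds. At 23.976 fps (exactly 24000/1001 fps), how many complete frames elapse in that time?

162653 frames

Frames = 6784 × 24000/1001 = 162816000/1001 ≈ 162653.3467.
Complete frames: 162653.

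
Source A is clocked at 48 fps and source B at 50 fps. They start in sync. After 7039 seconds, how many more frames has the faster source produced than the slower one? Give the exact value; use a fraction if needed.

A emits 48 × 7039 = 337872 frames; B emits 50 × 7039 = 351950.
Difference = 14078 frames; B is ahead of A.

14078 frames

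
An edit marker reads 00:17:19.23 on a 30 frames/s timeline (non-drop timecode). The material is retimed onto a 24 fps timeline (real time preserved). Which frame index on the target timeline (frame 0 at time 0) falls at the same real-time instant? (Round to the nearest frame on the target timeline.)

frame 24954

Source frame index: (0×3600 + 17×60 + 19) × 30 + 23 = 31193.
Real time: 31193 / (30) = 31193/30 s.
Target frame: (31193/30) × (24) = 124772/5 ≈ 24954.400 → 24954.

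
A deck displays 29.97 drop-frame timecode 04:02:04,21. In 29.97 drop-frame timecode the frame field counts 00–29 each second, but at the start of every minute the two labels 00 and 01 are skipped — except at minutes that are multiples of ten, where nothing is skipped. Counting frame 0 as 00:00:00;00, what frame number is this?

As if non-drop at 30 labels/s: (4 × 3600 + 2 × 60 + 4) × 30 + 21 = 435741.
Minute boundaries passed: 242; those not divisible by 10: 242 − 24 = 218; dropped labels = 2 × 218 = 436.
Actual frame index = 435741 − 436 = 435305.

435305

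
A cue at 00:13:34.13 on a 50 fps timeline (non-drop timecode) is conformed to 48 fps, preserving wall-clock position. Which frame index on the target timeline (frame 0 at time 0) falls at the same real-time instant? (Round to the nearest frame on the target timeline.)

Source frame index: (0×3600 + 13×60 + 34) × 50 + 13 = 40713.
Real time: 40713 / (50) = 40713/50 s.
Target frame: (40713/50) × (48) = 977112/25 ≈ 39084.480 → 39084.

frame 39084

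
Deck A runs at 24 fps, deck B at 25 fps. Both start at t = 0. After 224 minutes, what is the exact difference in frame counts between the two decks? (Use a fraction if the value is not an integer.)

224 min = 13440 s.
A emits 24 × 13440 = 322560 frames; B emits 25 × 13440 = 336000.
Difference = 13440 frames; B is ahead of A.

13440 frames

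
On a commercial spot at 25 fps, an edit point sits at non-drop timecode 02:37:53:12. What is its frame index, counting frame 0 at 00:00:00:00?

frame 236837

Total seconds to the label: (2 × 3600 + 37 × 60 + 53) = 9473.
Frame index = 9473 × 25 + 12 = 236837.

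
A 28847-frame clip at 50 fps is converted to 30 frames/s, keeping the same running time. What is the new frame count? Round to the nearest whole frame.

Frames at target rate = 28847 × (30) / (50) = 86541/5 ≈ 17308.200.
Nearest whole frame: 17308.

17308 frames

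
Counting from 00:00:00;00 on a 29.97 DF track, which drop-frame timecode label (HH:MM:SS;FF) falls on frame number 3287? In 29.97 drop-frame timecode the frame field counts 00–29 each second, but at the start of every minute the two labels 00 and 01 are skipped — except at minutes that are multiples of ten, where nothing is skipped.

Each 10-minute DF block holds 10 × 60 × 30 − 9 × 2 = 17982 frames. 3287 ÷ 17982 → 0 full blocks, remainder 3287.
Within the partial block the first minute is 1800 frames and each further minute 1798, so 1 further minute boundary passed. Total skipped labels = 18 × 0 + 2 × 1 = 2.
Non-drop label index = 3287 + 2 = 3289; at 30 labels/s that is 00:01:49:19, i.e. DF 00:01:49;19.

00:01:49;19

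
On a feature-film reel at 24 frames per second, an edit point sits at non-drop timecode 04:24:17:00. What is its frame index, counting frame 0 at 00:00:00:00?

Total seconds to the label: (4 × 3600 + 24 × 60 + 17) = 15857.
Frame index = 15857 × 24 + 0 = 380568.

frame 380568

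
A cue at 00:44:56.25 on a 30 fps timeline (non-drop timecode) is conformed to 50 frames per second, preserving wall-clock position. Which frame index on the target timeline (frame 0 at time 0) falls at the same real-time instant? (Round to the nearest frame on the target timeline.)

Source frame index: (0×3600 + 44×60 + 56) × 30 + 25 = 80905.
Real time: 80905 / (30) = 16181/6 s.
Target frame: (16181/6) × (50) = 404525/3 ≈ 134841.667 → 134842.

frame 134842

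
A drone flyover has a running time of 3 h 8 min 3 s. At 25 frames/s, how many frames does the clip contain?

3 h 8 min 3 s = 11283 s.
Frames = 11283 × 25 = 282075.

282075 frames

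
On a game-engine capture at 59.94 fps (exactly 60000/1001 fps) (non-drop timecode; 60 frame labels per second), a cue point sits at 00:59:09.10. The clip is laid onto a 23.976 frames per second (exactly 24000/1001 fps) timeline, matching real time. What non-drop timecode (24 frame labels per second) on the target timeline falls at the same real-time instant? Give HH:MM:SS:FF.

00:59:09:04

Source frame index: (0×3600 + 59×60 + 9) × 60 + 10 = 212950.
Real time: 212950 / (60000/1001) = 4263259/1200 s.
Target frame: (4263259/1200) × (24000/1001) = 85180.
At 24 labels/s: frame 85180 → 00:59:09:04.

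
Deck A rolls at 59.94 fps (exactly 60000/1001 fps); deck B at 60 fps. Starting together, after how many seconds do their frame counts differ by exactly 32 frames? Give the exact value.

8008/15 seconds

The gap grows by |60 − 60000/1001| = 60/1001 frames per second.
Time for a 32-frame gap: 32 ÷ (60/1001) = 8008/15 s.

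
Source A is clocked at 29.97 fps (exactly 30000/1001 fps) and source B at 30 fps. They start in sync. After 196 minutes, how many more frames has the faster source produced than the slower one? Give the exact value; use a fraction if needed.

196 min = 11760 s.
A emits 30000/1001 × 11760 = 50400000/143 frames; B emits 30 × 11760 = 352800.
Difference = 50400/143 frames (≈ 352.4476); B is ahead of A.

50400/143 frames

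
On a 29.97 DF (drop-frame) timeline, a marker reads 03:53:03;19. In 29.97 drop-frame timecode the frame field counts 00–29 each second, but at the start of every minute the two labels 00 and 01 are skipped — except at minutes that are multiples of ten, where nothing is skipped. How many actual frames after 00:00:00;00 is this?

Complete 10-minute blocks: 23, each 17982 frames → 413586.
Remaining 3 whole minutes in the current block: 1800 + 2 × 1798 = 5396 frames.
Within the current minute: 3 × 30 + 19 − 2 = 107 (labels ;00/;01 skipped at this minute). Total = 413586 + 5396 + 107 = 419089.

419089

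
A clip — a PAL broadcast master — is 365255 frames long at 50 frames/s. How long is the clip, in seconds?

Running time = 365255 / (50) = 7305.1 s.

7305.1 seconds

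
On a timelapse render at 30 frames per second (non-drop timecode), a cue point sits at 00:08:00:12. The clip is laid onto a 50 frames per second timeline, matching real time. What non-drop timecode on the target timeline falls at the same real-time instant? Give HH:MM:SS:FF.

Source frame index: (0×3600 + 8×60 + 0) × 30 + 12 = 14412.
Real time: 14412 / (30) = 2402/5 s.
Target frame: (2402/5) × (50) = 24020.
At 50 labels/s: frame 24020 → 00:08:00:20.

00:08:00:20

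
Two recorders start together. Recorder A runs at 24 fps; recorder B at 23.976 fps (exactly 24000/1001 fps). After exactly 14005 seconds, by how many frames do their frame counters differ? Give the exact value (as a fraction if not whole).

336120/1001 frames

A emits 24 × 14005 = 336120 frames; B emits 24000/1001 × 14005 = 336120000/1001.
Difference = 336120/1001 frames (≈ 335.7842); B is behind A.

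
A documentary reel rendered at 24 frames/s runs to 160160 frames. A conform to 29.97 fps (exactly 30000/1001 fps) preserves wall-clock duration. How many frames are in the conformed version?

200000 frames

Target frames = source frames × (target rate / source rate) = 160160 × (30000/1001)/(24) = 160160 × 1250/1001 = 200000.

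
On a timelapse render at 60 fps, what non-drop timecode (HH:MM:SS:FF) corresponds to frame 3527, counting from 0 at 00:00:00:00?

3527 ÷ 60 = 58 full seconds, remainder 47 frames.
58 s = 0 h 0 min 58 s.
Timecode: 00:00:58:47.

00:00:58:47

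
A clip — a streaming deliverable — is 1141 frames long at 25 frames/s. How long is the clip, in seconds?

45.64 seconds

Running time = 1141 / (25) = 45.64 s.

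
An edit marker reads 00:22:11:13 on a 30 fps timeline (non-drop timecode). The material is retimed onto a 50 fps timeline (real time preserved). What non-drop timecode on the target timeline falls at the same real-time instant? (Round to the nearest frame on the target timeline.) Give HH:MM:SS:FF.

Source frame index: (0×3600 + 22×60 + 11) × 30 + 13 = 39943.
Real time: 39943 / (30) = 39943/30 s.
Target frame: (39943/30) × (50) = 199715/3 ≈ 66571.667 → 66572.
At 50 labels/s: frame 66572 → 00:22:11:22.

00:22:11:22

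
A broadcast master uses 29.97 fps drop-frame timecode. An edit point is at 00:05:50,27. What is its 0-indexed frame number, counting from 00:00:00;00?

Complete 10-minute blocks: 0, each 17982 frames → 0.
Remaining 5 whole minutes in the current block: 1800 + 4 × 1798 = 8992 frames.
Within the current minute: 50 × 30 + 27 − 2 = 1525 (labels ;00/;01 skipped at this minute). Total = 0 + 8992 + 1525 = 10517.

10517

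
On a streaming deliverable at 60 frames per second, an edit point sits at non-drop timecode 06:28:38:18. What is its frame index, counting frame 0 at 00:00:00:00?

Total seconds to the label: (6 × 3600 + 28 × 60 + 38) = 23318.
Frame index = 23318 × 60 + 18 = 1399098.

1399098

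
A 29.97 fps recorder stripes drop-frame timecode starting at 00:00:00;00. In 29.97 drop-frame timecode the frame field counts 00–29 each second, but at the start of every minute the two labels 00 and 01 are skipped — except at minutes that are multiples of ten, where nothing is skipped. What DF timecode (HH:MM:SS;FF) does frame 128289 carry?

Ten DF minutes hold 17982 frames, so frame 128289 lies in block 7 (frames 125874–143855) with 2415 frames into that block.
The block's first minute is 1800 frames and the rest 1798 each; 2415 frames reaches minute 1, so 7 × 18 + 1 × 2 = 128 labels have been skipped so far.
Adding those back, label number 128289 + 128 = 128417 at 30 labels/s is 4280 s + 17 f = 1 h 11 min 20 s frame 17, i.e. 01:11:20;17.

01:11:20;17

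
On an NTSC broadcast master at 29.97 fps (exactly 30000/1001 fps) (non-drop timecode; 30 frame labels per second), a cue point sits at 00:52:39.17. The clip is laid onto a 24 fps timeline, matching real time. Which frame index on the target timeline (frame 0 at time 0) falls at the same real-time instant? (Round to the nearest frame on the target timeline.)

frame 75905

Source frame index: (0×3600 + 52×60 + 39) × 30 + 17 = 94787.
Real time: 94787 / (30000/1001) = 94881787/30000 s.
Target frame: (94881787/30000) × (24) = 94881787/1250 ≈ 75905.430 → 75905.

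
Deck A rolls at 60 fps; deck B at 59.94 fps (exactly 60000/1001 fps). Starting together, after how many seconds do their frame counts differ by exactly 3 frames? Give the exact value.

The gap grows by |60000/1001 − 60| = 60/1001 frames per second.
Time for a 3-frame gap: 3 ÷ (60/1001) = 50.05 s.

50.05 seconds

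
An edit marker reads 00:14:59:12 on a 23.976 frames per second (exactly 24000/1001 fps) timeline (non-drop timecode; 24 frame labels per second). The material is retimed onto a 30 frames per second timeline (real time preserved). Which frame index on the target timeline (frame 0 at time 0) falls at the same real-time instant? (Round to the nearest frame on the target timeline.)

Source frame index: (0×3600 + 14×60 + 59) × 24 + 12 = 21588.
Real time: 21588 / (24000/1001) = 1800799/2000 s.
Target frame: (1800799/2000) × (30) = 5402397/200 ≈ 27011.985 → 27012.

frame 27012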